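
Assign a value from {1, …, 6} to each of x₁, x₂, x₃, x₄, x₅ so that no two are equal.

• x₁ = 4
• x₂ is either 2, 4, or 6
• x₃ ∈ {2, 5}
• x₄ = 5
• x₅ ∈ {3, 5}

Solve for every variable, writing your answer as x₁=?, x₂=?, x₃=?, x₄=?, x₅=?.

x₁ has just one choice, so x₁ = 4. Strike 4 from x₂.
x₄ must be 5 (only option left). So x₃, x₅ can't be 5.
That leaves x₅ = 3.
x₃ has just one choice, so x₃ = 2. Strike 2 from x₂.
x₂'s domain is down to {6}, so x₂ = 6.

x₁=4, x₂=6, x₃=2, x₄=5, x₅=3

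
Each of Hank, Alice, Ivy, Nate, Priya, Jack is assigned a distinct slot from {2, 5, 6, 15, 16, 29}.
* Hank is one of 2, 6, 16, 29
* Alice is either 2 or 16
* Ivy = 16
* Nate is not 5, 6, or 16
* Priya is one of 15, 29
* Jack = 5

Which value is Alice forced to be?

2

Ivy's domain is down to {16}, so Ivy = 16. Remove 16 from Hank, Alice.
So Alice = 2.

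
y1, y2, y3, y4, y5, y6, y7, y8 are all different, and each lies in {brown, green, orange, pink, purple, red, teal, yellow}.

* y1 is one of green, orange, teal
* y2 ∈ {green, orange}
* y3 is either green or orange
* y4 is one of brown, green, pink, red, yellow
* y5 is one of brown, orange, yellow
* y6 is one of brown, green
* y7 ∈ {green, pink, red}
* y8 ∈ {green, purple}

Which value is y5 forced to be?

The 8 variables draw from only 8 values {brown, green, orange, pink, purple, red, teal, yellow}, so each is used; only y8 can be purple, hence y8 = purple.
The 7 still-open variables draw from only 7 values {brown, green, orange, pink, red, teal, yellow}, so each is used; only y1 can be teal, hence y1 = teal.
y2 and y3 share exactly the 2 values {green, orange}; by pigeonhole those values go to them, so strike green, orange from y4, y5, y6, y7.
y6's domain is down to {brown}, so y6 = brown. So y4, y5 can't be brown.
So y5 = yellow.

yellow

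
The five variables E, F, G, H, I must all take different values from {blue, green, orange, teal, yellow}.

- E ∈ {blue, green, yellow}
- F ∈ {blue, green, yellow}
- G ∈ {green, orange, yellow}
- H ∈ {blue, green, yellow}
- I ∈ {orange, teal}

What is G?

The 5 variables together cover exactly {blue, green, orange, teal, yellow} — 5 values for 5 variables — and teal appears only in I's list, so I = teal.
The 4 still-open variables together cover exactly {blue, green, orange, yellow} — 4 values for 4 variables — and orange appears only in G's list, so G = orange.

orange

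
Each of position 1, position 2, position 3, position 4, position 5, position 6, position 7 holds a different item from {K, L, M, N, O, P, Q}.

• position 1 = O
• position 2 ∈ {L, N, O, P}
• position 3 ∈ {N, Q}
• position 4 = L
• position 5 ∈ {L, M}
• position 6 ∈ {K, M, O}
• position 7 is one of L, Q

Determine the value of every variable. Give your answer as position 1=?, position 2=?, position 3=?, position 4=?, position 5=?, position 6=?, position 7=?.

position 1=O, position 2=P, position 3=N, position 4=L, position 5=M, position 6=K, position 7=Q

position 1 must be O (only option left). Eliminate O elsewhere: position 2, position 6.
position 4 has just one choice, so position 4 = L. So position 2, position 5, position 7 can't be L.
position 5 has just one choice, so position 5 = M. Strike M from position 6.
position 6 has just one choice, so position 6 = K.
position 7's domain is down to {Q}, so position 7 = Q. Strike Q from position 3.
position 3 has just one choice, so position 3 = N. Eliminate N elsewhere: position 2.
position 2's domain is down to {P}, so position 2 = P.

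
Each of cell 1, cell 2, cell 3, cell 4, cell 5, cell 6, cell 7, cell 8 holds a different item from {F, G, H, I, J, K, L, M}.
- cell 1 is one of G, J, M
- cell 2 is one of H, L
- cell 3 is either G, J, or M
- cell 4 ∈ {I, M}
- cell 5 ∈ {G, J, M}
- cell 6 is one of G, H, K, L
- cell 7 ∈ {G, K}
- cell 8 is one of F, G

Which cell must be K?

Among the 8 variables, F fits only cell 8 (and all 8 values in {F, G, H, I, J, K, L, M} must be used), so cell 8 = F.
Among the 7 still-open variables, I fits only cell 4 (and all 7 values in {G, H, I, J, K, L, M} must be used), so cell 4 = I.
cell 1, cell 3, cell 5 share exactly the 3 values {G, J, M}; by pigeonhole those values go to them, so strike G, J, M from cell 6, cell 7.
So K goes to cell 7.

cell 7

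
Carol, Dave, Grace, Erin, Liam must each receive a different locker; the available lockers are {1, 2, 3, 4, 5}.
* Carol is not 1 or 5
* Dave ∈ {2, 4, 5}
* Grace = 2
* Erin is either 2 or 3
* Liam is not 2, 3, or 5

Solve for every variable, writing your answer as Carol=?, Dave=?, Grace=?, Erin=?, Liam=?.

Grace has just one choice, so Grace = 2. Strike 2 from Carol, Dave, Erin.
Erin's domain is down to {3}, so Erin = 3. Strike 3 from Carol.
Carol has just one choice, so Carol = 4. So Dave, Liam can't be 4.
Dave has just one choice, so Dave = 5.
That leaves Liam = 1.

Carol=4, Dave=5, Grace=2, Erin=3, Liam=1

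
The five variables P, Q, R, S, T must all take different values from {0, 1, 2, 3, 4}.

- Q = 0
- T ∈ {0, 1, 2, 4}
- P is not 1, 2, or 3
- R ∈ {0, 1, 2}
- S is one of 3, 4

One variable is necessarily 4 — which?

Q's domain is down to {0}, so Q = 0. So P, R, T can't be 0.
So 4 goes to P.

P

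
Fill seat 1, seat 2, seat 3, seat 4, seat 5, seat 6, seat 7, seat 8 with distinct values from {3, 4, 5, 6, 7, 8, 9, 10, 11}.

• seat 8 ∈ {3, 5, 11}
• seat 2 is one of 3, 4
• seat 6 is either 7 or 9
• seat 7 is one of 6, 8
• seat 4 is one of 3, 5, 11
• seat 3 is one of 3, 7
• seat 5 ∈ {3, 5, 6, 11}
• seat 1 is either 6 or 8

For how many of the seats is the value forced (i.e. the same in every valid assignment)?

3

The 8 variables draw from only 8 values {3, 4, 5, 6, 7, 8, 9, 11}, so each is used; only seat 2 can be 4, hence seat 2 = 4.
Among the 7 still-open variables, 9 fits only seat 6 (and all 7 values in {3, 5, 6, 7, 8, 9, 11} must be used), so seat 6 = 9.
The 6 still-open variables draw from only 6 values {3, 5, 6, 7, 8, 11}, so each is used; only seat 3 can be 7, hence seat 3 = 7.
The 2 variables seat 1 and seat 7 are confined to {6, 8}, which locks those values in; drop them from seat 5.
Determined: seat 2=4, seat 3=7, seat 6=9. The other seats each still have more than one consistent value. That makes 3.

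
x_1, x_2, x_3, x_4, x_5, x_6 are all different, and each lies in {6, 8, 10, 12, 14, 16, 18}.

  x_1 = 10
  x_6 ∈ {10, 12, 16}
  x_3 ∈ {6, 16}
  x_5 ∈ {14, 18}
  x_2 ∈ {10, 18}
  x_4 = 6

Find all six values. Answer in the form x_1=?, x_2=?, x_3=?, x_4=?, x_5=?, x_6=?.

x_1 has just one choice, so x_1 = 10. So x_2, x_6 can't be 10.
x_2 must be 18 (only option left). Eliminate 18 elsewhere: x_5.
That leaves x_4 = 6. Eliminate 6 elsewhere: x_3.
x_5's domain is down to {14}, so x_5 = 14.
That leaves x_3 = 16. Strike 16 from x_6.
x_6 must be 12 (only option left).

x_1=10, x_2=18, x_3=16, x_4=6, x_5=14, x_6=12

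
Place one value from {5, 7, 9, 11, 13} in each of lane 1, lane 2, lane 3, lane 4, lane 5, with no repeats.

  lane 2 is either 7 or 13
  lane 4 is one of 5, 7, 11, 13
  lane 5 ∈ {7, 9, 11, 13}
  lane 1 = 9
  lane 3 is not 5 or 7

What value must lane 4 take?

lane 1's domain is down to {9}, so lane 1 = 9. Remove 9 from lane 3, lane 5.
Among the 4 still-open variables, 5 fits only lane 4 (and all 4 values in {5, 7, 11, 13} must be used), so lane 4 = 5.

5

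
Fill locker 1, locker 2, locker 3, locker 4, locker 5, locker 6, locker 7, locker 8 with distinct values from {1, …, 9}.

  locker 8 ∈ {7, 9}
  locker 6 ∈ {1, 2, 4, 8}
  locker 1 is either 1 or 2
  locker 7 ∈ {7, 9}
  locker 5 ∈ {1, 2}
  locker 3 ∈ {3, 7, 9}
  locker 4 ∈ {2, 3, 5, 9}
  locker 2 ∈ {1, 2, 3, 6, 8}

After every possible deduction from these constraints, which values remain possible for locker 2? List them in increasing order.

6, 8

The 2 variables locker 1 and locker 5 are confined to {1, 2}, which locks those values in; drop them from locker 2, locker 4, locker 6.
locker 7 and locker 8 between them cover only {7, 9} — a naked pair. Remove those values from locker 3, locker 4.
That leaves locker 3 = 3. So locker 2, locker 4 can't be 3.
locker 4 has just one choice, so locker 4 = 5.
No further eliminations apply; locker 2 can still be any of 6, 8.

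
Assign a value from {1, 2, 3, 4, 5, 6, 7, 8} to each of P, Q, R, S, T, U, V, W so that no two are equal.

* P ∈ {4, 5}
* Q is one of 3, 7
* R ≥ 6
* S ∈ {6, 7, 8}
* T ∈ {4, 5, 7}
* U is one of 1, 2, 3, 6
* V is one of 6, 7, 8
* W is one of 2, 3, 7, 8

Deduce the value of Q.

The 8 variables together cover exactly {1, 2, 3, 4, 5, 6, 7, 8} — 8 values for 8 variables — and 1 appears only in U's list, so U = 1.
Among the 7 still-open variables, 2 fits only W (and all 7 values in {2, 3, 4, 5, 6, 7, 8} must be used), so W = 2.
The 6 still-open variables draw from only 6 values {3, 4, 5, 6, 7, 8}, so each is used; only Q can be 3, hence Q = 3.

3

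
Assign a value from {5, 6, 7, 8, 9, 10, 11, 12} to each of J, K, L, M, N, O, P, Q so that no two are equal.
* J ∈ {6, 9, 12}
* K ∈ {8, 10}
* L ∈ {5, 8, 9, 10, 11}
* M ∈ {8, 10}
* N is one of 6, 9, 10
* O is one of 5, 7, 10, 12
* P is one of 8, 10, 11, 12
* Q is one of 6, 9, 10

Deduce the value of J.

The 8 variables draw from only 8 values {5, 6, 7, 8, 9, 10, 11, 12}, so each is used; only O can be 7, hence O = 7.
Among the 7 still-open variables, 5 fits only L (and all 7 values in {5, 6, 8, 9, 10, 11, 12} must be used), so L = 5.
The 6 still-open variables together cover exactly {6, 8, 9, 10, 11, 12} — 6 values for 6 variables — and 11 appears only in P's list, so P = 11.
Among the 5 still-open variables, 12 fits only J (and all 5 values in {6, 8, 9, 10, 12} must be used), so J = 12.

12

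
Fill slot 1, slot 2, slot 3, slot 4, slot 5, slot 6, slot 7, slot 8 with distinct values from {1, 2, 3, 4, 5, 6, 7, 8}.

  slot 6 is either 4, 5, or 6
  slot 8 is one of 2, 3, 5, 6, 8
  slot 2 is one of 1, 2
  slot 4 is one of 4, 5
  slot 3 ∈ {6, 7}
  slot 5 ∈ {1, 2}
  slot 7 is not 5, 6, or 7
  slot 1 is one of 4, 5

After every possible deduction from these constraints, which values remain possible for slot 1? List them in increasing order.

4, 5

Among the 8 variables, 7 fits only slot 3 (and all 8 values in {1, 2, 3, 4, 5, 6, 7, 8} must be used), so slot 3 = 7.
The 2 variables slot 1 and slot 4 are confined to {4, 5}, which locks those values in; drop them from slot 6, slot 7, slot 8.
slot 6's domain is down to {6}, so slot 6 = 6. So slot 8 can't be 6.
The 2 variables slot 2 and slot 5 are confined to {1, 2}, which locks those values in; drop them from slot 7, slot 8.
No further eliminations apply; slot 1 can still be any of 4, 5.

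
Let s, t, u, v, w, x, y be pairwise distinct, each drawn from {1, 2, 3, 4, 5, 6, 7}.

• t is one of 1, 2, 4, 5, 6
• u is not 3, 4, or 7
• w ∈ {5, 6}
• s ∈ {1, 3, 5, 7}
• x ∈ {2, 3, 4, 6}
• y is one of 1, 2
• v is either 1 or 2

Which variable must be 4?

t

The 7 variables draw from only 7 values {1, 2, 3, 4, 5, 6, 7}, so each is used; only s can be 7, hence s = 7.
The 6 still-open variables together cover exactly {1, 2, 3, 4, 5, 6} — 6 values for 6 variables — and 3 appears only in x's list, so x = 3.
Among the 5 still-open variables, 4 fits only t (and all 5 values in {1, 2, 4, 5, 6} must be used), so t = 4.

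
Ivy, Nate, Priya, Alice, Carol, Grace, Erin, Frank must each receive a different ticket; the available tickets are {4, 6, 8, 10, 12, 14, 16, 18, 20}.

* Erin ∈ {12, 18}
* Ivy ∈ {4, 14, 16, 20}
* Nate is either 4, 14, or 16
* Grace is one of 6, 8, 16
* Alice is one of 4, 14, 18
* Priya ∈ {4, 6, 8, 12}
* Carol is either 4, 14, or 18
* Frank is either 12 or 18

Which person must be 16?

Nate

The 8 variables draw from only 8 values {4, 6, 8, 12, 14, 16, 18, 20}, so each is used; only Ivy can be 20, hence Ivy = 20.
Erin and Frank between them cover only {12, 18} — a naked pair. Remove those values from Priya, Alice, Carol.
Alice and Carol share exactly the 2 values {4, 14}; by pigeonhole those values go to them, so strike 4, 14 from Nate, Priya.
So 16 goes to Nate.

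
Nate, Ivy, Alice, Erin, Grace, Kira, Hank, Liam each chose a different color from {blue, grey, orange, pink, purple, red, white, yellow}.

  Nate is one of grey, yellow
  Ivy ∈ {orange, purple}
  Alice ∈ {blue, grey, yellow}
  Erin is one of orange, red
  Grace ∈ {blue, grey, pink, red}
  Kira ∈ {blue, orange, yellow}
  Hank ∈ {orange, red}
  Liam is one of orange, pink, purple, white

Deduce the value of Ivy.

purple

The 8 variables draw from only 8 values {blue, grey, orange, pink, purple, red, white, yellow}, so each is used; only Liam can be white, hence Liam = white.
Among the 7 still-open variables, pink fits only Grace (and all 7 values in {blue, grey, orange, pink, purple, red, yellow} must be used), so Grace = pink.
The 6 still-open variables draw from only 6 values {blue, grey, orange, purple, red, yellow}, so each is used; only Ivy can be purple, hence Ivy = purple.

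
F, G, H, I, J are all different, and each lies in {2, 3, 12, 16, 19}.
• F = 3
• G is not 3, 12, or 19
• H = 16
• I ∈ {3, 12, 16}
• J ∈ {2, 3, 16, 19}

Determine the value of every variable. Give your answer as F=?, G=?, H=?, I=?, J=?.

F has just one choice, so F = 3. Remove 3 from I, J.
H's domain is down to {16}, so H = 16. Remove 16 from G, I, J.
I must be 12 (only option left).
G's domain is down to {2}, so G = 2. Remove 2 from J.
That leaves J = 19.

F=3, G=2, H=16, I=12, J=19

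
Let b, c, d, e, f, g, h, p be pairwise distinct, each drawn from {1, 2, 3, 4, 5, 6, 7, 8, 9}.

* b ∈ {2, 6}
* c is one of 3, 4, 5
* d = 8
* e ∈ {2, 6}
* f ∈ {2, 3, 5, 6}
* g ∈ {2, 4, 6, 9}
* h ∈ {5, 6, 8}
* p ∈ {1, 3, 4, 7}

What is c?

d has just one choice, so d = 8. Eliminate 8 elsewhere: h.
b and e share exactly the 2 values {2, 6}; by pigeonhole those values go to them, so strike 2, 6 from f, g, h.
That leaves h = 5. Eliminate 5 elsewhere: c, f.
f's domain is down to {3}, so f = 3. Eliminate 3 elsewhere: c, p.
So c = 4.

4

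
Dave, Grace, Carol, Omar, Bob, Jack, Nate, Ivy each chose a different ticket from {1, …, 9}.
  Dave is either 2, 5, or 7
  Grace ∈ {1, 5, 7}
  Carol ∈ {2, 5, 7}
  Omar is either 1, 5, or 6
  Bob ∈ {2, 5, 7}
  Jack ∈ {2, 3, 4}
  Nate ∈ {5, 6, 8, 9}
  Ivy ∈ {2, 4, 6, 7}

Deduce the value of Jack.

3

Dave, Carol, Bob share exactly the 3 values {2, 5, 7}; by pigeonhole those values go to them, so strike 2, 5, 7 from Grace, Omar, Jack, Nate, Ivy.
Grace must be 1 (only option left). Strike 1 from Omar.
Omar has just one choice, so Omar = 6. Eliminate 6 elsewhere: Nate, Ivy.
Ivy has just one choice, so Ivy = 4. Eliminate 4 elsewhere: Jack.
So Jack = 3.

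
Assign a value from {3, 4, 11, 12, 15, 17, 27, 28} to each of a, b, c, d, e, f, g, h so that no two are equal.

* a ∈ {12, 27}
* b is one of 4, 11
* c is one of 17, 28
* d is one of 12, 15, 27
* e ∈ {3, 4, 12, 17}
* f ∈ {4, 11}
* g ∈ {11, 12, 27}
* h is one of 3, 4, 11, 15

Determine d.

The 8 variables together cover exactly {3, 4, 11, 12, 15, 17, 27, 28} — 8 values for 8 variables — and 28 appears only in c's list, so c = 28.
The 7 still-open variables together cover exactly {3, 4, 11, 12, 15, 17, 27} — 7 values for 7 variables — and 17 appears only in e's list, so e = 17.
The 6 still-open variables draw from only 6 values {3, 4, 11, 12, 15, 27}, so each is used; only h can be 3, hence h = 3.
The 5 still-open variables draw from only 5 values {4, 11, 12, 15, 27}, so each is used; only d can be 15, hence d = 15.

15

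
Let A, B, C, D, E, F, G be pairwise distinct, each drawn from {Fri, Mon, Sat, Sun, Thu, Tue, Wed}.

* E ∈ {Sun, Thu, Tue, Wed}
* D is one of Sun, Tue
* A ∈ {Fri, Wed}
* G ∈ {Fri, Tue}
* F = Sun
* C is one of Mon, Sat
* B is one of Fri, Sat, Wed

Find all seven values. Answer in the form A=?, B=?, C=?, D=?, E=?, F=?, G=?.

F must be Sun (only option left). So D, E can't be Sun.
D must be Tue (only option left). Remove Tue from E, G.
That leaves G = Fri. So A, B can't be Fri.
A's domain is down to {Wed}, so A = Wed. Remove Wed from B, E.
That leaves B = Sat. So C can't be Sat.
C must be Mon (only option left).
E's domain is down to {Thu}, so E = Thu.

A=Wed, B=Sat, C=Mon, D=Tue, E=Thu, F=Sun, G=Fri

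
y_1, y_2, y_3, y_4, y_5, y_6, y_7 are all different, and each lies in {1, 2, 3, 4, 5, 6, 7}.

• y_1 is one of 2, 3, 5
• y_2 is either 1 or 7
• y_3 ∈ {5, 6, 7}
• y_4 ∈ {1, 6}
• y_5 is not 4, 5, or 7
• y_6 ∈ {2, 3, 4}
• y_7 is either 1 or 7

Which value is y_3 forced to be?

5

Among the 7 variables, 4 fits only y_6 (and all 7 values in {1, 2, 3, 4, 5, 6, 7} must be used), so y_6 = 4.
y_2 and y_7 between them cover only {1, 7} — a naked pair. Remove those values from y_3, y_4, y_5.
y_4 has just one choice, so y_4 = 6. Strike 6 from y_3, y_5.
So y_3 = 5.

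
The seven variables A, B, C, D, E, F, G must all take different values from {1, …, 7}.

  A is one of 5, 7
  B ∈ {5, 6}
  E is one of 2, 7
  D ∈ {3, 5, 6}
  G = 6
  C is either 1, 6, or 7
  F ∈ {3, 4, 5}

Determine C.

1

G has just one choice, so G = 6. So B, C, D can't be 6.
B's domain is down to {5}, so B = 5. Remove 5 from A, D, F.
D's domain is down to {3}, so D = 3. Strike 3 from F.
F's domain is down to {4}, so F = 4.
A's domain is down to {7}, so A = 7. Remove 7 from C, E.
So C = 1.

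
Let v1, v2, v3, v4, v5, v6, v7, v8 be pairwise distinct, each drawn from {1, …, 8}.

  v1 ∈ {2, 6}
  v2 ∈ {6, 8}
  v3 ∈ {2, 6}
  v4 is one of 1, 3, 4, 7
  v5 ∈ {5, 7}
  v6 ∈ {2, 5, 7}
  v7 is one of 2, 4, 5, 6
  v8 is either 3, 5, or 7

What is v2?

Among the 8 variables, 1 fits only v4 (and all 8 values in {1, 2, 3, 4, 5, 6, 7, 8} must be used), so v4 = 1.
The 7 still-open variables draw from only 7 values {2, 3, 4, 5, 6, 7, 8}, so each is used; only v8 can be 3, hence v8 = 3.
The 6 still-open variables together cover exactly {2, 4, 5, 6, 7, 8} — 6 values for 6 variables — and 4 appears only in v7's list, so v7 = 4.
The 5 still-open variables together cover exactly {2, 5, 6, 7, 8} — 5 values for 5 variables — and 8 appears only in v2's list, so v2 = 8.

8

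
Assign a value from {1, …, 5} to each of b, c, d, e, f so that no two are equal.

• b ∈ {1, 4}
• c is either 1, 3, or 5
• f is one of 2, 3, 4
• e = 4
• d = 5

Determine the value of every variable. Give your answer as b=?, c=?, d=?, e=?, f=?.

b=1, c=3, d=5, e=4, f=2

d must be 5 (only option left). So c can't be 5.
e must be 4 (only option left). Strike 4 from b, f.
b has just one choice, so b = 1. Eliminate 1 elsewhere: c.
c's domain is down to {3}, so c = 3. So f can't be 3.
f must be 2 (only option left).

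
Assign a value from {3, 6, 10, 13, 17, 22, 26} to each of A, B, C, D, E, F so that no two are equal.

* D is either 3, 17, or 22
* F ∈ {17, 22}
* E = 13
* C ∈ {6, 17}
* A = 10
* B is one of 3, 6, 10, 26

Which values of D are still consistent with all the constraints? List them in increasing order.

3, 17, 22

A has just one choice, so A = 10. Eliminate 10 elsewhere: B.
E must be 13 (only option left).
No further eliminations apply; D can still be any of 3, 17, 22.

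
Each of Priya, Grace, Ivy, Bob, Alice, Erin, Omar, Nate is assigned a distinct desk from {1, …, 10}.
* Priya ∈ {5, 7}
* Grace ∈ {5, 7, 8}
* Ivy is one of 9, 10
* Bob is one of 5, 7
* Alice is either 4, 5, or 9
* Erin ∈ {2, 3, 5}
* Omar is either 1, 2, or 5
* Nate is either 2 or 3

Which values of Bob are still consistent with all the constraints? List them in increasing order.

5, 7

Priya and Bob between them cover only {5, 7} — a naked pair. Remove those values from Grace, Alice, Erin, Omar.
Grace's domain is down to {8}, so Grace = 8.
Erin and Nate share exactly the 2 values {2, 3}; by pigeonhole those values go to them, so strike 2, 3 from Omar.
Omar's domain is down to {1}, so Omar = 1.
No further eliminations apply; Bob can still be any of 5, 7.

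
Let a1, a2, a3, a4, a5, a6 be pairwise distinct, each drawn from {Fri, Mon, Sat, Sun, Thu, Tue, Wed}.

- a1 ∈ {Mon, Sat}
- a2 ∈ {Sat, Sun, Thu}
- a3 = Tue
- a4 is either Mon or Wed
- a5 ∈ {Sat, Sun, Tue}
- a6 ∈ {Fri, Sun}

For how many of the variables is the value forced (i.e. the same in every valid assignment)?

a3 must be Tue (only option left). So a5 can't be Tue.
Determined: a3=Tue. The other variables each still have more than one consistent value. That makes 1.

1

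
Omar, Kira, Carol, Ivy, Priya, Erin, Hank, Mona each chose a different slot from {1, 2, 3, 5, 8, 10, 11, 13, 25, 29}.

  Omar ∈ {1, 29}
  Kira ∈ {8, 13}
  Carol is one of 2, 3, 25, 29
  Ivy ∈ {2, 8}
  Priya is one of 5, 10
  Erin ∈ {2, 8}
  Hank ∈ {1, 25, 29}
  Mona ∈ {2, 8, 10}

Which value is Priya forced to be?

5

Ivy and Erin share exactly the 2 values {2, 8}; by pigeonhole those values go to them, so strike 2, 8 from Kira, Carol, Mona.
Kira has just one choice, so Kira = 13.
Mona must be 10 (only option left). Eliminate 10 elsewhere: Priya.
So Priya = 5.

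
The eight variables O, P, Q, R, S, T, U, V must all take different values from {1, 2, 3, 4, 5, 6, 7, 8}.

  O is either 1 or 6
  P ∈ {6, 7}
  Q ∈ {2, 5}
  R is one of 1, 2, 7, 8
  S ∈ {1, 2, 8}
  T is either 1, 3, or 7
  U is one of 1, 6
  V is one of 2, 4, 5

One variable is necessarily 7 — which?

Among the 8 variables, 3 fits only T (and all 8 values in {1, 2, 3, 4, 5, 6, 7, 8} must be used), so T = 3.
Among the 7 still-open variables, 4 fits only V (and all 7 values in {1, 2, 4, 5, 6, 7, 8} must be used), so V = 4.
The 6 still-open variables together cover exactly {1, 2, 5, 6, 7, 8} — 6 values for 6 variables — and 5 appears only in Q's list, so Q = 5.
O and U share exactly the 2 values {1, 6}; by pigeonhole those values go to them, so strike 1, 6 from P, R, S.
So 7 goes to P.

P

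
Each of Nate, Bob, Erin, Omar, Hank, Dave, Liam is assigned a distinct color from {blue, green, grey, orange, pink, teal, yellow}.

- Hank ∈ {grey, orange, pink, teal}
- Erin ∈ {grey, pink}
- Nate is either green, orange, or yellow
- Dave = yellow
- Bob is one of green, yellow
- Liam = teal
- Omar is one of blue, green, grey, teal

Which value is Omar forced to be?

blue

Dave must be yellow (only option left). So Nate, Bob can't be yellow.
Liam's domain is down to {teal}, so Liam = teal. Eliminate teal elsewhere: Omar, Hank.
That leaves Bob = green. Strike green from Nate, Omar.
That leaves Nate = orange. Strike orange from Hank.
Among the 3 still-open variables, blue fits only Omar (and all 3 values in {blue, grey, pink} must be used), so Omar = blue.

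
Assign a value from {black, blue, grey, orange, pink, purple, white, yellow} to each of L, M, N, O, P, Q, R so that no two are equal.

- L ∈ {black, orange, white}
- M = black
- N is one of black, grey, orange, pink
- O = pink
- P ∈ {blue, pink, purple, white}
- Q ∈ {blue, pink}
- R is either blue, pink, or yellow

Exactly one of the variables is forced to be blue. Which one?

M's domain is down to {black}, so M = black. Eliminate black elsewhere: L, N.
That leaves O = pink. Remove pink from N, P, Q, R.
So blue goes to Q.

Q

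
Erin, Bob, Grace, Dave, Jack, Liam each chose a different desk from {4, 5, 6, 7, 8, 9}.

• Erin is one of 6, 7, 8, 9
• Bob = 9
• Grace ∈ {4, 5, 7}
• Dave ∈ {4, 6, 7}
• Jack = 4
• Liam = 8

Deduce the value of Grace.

Bob's domain is down to {9}, so Bob = 9. Strike 9 from Erin.
That leaves Jack = 4. Eliminate 4 elsewhere: Grace, Dave.
Liam has just one choice, so Liam = 8. Eliminate 8 elsewhere: Erin.
Among the 3 still-open variables, 5 fits only Grace (and all 3 values in {5, 6, 7} must be used), so Grace = 5.

5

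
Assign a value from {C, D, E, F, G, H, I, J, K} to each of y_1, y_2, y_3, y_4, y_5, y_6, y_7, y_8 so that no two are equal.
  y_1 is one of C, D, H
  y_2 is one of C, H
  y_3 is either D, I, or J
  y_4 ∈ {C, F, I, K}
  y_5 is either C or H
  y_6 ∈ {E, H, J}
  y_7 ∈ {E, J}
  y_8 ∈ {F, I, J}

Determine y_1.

Among the 8 variables, K fits only y_4 (and all 8 values in {C, D, E, F, H, I, J, K} must be used), so y_4 = K.
The 7 still-open variables together cover exactly {C, D, E, F, H, I, J} — 7 values for 7 variables — and F appears only in y_8's list, so y_8 = F.
Among the 6 still-open variables, I fits only y_3 (and all 6 values in {C, D, E, H, I, J} must be used), so y_3 = I.
The 5 still-open variables draw from only 5 values {C, D, E, H, J}, so each is used; only y_1 can be D, hence y_1 = D.

D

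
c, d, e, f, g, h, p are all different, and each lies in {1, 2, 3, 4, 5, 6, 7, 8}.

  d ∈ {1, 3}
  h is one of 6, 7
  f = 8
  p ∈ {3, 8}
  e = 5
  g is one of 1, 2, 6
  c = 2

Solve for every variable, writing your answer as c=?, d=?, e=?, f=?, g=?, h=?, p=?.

c=2, d=1, e=5, f=8, g=6, h=7, p=3

c's domain is down to {2}, so c = 2. So g can't be 2.
That leaves e = 5.
f has just one choice, so f = 8. Strike 8 from p.
That leaves p = 3. So d can't be 3.
d must be 1 (only option left). Remove 1 from g.
That leaves g = 6. Remove 6 from h.
h must be 7 (only option left).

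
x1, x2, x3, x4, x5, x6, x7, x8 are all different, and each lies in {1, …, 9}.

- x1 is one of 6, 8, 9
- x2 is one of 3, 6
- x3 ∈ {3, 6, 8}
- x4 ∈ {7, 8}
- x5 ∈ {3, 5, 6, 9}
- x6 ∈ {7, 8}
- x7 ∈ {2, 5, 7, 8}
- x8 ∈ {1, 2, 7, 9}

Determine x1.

The 8 variables draw from only 8 values {1, 2, 3, 5, 6, 7, 8, 9}, so each is used; only x8 can be 1, hence x8 = 1.
The 7 still-open variables draw from only 7 values {2, 3, 5, 6, 7, 8, 9}, so each is used; only x7 can be 2, hence x7 = 2.
Among the 6 still-open variables, 5 fits only x5 (and all 6 values in {3, 5, 6, 7, 8, 9} must be used), so x5 = 5.
The 5 still-open variables draw from only 5 values {3, 6, 7, 8, 9}, so each is used; only x1 can be 9, hence x1 = 9.

9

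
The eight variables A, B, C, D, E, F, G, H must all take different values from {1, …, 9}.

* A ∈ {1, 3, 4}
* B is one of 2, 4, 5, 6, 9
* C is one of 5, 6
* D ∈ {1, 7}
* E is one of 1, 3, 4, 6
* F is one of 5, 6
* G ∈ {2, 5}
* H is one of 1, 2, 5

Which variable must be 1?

Among the 8 variables, 7 fits only D (and all 8 values in {1, 2, 3, 4, 5, 6, 7, 9} must be used), so D = 7.
Among the 7 still-open variables, 9 fits only B (and all 7 values in {1, 2, 3, 4, 5, 6, 9} must be used), so B = 9.
C and F between them cover only {5, 6} — a naked pair. Remove those values from E, G, H.
G's domain is down to {2}, so G = 2. So H can't be 2.
So 1 goes to H.

H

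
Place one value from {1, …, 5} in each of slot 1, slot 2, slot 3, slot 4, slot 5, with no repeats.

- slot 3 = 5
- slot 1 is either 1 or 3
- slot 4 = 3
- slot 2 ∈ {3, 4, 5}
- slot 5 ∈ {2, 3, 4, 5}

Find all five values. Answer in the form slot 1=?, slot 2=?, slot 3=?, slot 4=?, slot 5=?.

slot 3's domain is down to {5}, so slot 3 = 5. Eliminate 5 elsewhere: slot 2, slot 5.
slot 4 must be 3 (only option left). So slot 1, slot 2, slot 5 can't be 3.
slot 1 has just one choice, so slot 1 = 1.
slot 2's domain is down to {4}, so slot 2 = 4. So slot 5 can't be 4.
slot 5's domain is down to {2}, so slot 5 = 2.

slot 1=1, slot 2=4, slot 3=5, slot 4=3, slot 5=2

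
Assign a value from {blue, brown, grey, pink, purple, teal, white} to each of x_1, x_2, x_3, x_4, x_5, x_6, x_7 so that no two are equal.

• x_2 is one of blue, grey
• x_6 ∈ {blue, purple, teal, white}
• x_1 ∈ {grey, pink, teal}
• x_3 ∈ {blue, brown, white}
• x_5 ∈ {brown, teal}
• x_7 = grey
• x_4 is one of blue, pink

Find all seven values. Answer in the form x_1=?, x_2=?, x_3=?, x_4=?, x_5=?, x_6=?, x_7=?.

x_1=teal, x_2=blue, x_3=white, x_4=pink, x_5=brown, x_6=purple, x_7=grey

x_7's domain is down to {grey}, so x_7 = grey. Eliminate grey elsewhere: x_1, x_2.
x_2 must be blue (only option left). So x_3, x_4, x_6 can't be blue.
That leaves x_4 = pink. So x_1 can't be pink.
x_1 has just one choice, so x_1 = teal. Eliminate teal elsewhere: x_5, x_6.
x_5's domain is down to {brown}, so x_5 = brown. Eliminate brown elsewhere: x_3.
x_3's domain is down to {white}, so x_3 = white. Eliminate white elsewhere: x_6.
x_6 must be purple (only option left).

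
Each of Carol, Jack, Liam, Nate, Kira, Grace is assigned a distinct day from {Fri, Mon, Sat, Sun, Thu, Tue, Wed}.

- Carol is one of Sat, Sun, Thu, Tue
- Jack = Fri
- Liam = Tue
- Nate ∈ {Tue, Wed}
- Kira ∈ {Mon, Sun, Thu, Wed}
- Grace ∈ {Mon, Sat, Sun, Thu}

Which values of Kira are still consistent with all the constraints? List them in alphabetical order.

Jack must be Fri (only option left).
Liam has just one choice, so Liam = Tue. Remove Tue from Carol, Nate.
That leaves Nate = Wed. Eliminate Wed elsewhere: Kira.
No further eliminations apply; Kira can still be any of Mon, Sun, Thu.

Mon, Sun, Thu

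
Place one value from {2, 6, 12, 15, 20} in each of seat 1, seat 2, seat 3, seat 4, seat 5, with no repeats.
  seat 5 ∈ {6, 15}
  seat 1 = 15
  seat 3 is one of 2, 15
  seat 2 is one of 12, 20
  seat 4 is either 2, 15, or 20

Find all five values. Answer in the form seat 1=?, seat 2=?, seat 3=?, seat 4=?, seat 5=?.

seat 1=15, seat 2=12, seat 3=2, seat 4=20, seat 5=6

seat 1's domain is down to {15}, so seat 1 = 15. Remove 15 from seat 3, seat 4, seat 5.
seat 3 must be 2 (only option left). So seat 4 can't be 2.
seat 4 must be 20 (only option left). Remove 20 from seat 2.
seat 5's domain is down to {6}, so seat 5 = 6.
seat 2 has just one choice, so seat 2 = 12.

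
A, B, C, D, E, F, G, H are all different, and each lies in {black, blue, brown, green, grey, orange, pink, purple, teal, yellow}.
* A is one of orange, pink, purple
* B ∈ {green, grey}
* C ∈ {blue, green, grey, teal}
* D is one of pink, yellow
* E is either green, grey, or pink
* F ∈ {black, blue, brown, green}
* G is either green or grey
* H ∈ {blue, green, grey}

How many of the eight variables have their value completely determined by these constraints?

B and G share exactly the 2 values {green, grey}; by pigeonhole those values go to them, so strike green, grey from C, E, F, H.
That leaves E = pink. Eliminate pink elsewhere: A, D.
H must be blue (only option left). Strike blue from C, F.
C must be teal (only option left).
That leaves D = yellow.
Determined: C=teal, D=yellow, E=pink, H=blue. The other variables each still have more than one consistent value. That makes 4.

4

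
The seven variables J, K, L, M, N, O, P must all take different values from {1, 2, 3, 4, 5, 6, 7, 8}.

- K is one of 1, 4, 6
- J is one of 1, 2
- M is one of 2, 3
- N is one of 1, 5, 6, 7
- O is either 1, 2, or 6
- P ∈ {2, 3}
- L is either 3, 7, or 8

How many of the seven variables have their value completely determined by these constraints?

M and P between them cover only {2, 3} — a naked pair. Remove those values from J, L, O.
That leaves J = 1. Strike 1 from K, N, O.
That leaves O = 6. So K, N can't be 6.
K must be 4 (only option left).
Determined: J=1, K=4, O=6. The other variables each still have more than one consistent value. That makes 3.

3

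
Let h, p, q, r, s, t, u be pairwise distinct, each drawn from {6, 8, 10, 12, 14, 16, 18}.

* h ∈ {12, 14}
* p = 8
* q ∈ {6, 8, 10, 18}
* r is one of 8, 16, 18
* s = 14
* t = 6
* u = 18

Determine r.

p must be 8 (only option left). Eliminate 8 elsewhere: q, r.
That leaves s = 14. So h can't be 14.
t has just one choice, so t = 6. So q can't be 6.
u must be 18 (only option left). So q, r can't be 18.
So r = 16.

16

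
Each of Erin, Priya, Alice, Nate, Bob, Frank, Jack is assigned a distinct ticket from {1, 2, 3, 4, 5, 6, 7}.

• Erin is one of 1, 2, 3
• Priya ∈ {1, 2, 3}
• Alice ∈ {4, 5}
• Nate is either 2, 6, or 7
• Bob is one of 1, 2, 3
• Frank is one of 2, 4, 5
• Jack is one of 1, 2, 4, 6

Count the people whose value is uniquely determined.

The 7 variables together cover exactly {1, 2, 3, 4, 5, 6, 7} — 7 values for 7 variables — and 7 appears only in Nate's list, so Nate = 7.
Among the 6 still-open variables, 6 fits only Jack (and all 6 values in {1, 2, 3, 4, 5, 6} must be used), so Jack = 6.
The 3 variables Erin, Priya, Bob are confined to {1, 2, 3}, which locks those values in; drop them from Frank.
Determined: Nate=7, Jack=6. The other people each still have more than one consistent value. That makes 2.

2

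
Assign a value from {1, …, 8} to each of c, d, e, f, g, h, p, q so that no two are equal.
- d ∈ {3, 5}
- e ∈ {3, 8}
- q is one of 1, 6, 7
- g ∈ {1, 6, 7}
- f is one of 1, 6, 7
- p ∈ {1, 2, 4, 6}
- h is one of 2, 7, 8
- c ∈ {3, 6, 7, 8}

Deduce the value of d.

5

The 8 variables together cover exactly {1, 2, 3, 4, 5, 6, 7, 8} — 8 values for 8 variables — and 4 appears only in p's list, so p = 4.
Among the 7 still-open variables, 2 fits only h (and all 7 values in {1, 2, 3, 5, 6, 7, 8} must be used), so h = 2.
The 6 still-open variables draw from only 6 values {1, 3, 5, 6, 7, 8}, so each is used; only d can be 5, hence d = 5.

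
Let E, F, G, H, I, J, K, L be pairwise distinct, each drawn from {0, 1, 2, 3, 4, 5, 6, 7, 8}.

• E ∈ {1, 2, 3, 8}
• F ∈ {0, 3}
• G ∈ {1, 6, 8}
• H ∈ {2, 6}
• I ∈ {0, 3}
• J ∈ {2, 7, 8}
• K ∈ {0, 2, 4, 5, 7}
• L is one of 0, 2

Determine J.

F and I share exactly the 2 values {0, 3}; by pigeonhole those values go to them, so strike 0, 3 from E, K, L.
L has just one choice, so L = 2. So E, H, J, K can't be 2.
H's domain is down to {6}, so H = 6. Strike 6 from G.
E and G between them cover only {1, 8} — a naked pair. Remove those values from J.
So J = 7.

7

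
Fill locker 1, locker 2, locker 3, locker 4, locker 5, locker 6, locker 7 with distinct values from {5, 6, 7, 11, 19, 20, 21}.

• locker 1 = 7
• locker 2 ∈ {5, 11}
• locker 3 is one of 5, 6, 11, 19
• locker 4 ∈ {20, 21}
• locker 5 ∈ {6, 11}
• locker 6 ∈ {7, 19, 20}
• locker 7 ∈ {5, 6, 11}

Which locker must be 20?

locker 6

locker 1's domain is down to {7}, so locker 1 = 7. Remove 7 from locker 6.
Among the 6 still-open variables, 21 fits only locker 4 (and all 6 values in {5, 6, 11, 19, 20, 21} must be used), so locker 4 = 21.
The 5 still-open variables draw from only 5 values {5, 6, 11, 19, 20}, so each is used; only locker 6 can be 20, hence locker 6 = 20.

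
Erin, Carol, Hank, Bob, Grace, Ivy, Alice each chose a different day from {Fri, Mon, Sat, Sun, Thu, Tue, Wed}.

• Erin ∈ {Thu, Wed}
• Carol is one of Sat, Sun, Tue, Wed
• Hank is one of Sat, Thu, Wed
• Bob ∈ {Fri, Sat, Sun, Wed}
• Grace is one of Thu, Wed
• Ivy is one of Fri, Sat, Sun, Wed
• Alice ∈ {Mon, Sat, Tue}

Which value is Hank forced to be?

Sat

The 7 variables together cover exactly {Fri, Mon, Sat, Sun, Thu, Tue, Wed} — 7 values for 7 variables — and Mon appears only in Alice's list, so Alice = Mon.
The 6 still-open variables together cover exactly {Fri, Sat, Sun, Thu, Tue, Wed} — 6 values for 6 variables — and Tue appears only in Carol's list, so Carol = Tue.
Erin and Grace between them cover only {Thu, Wed} — a naked pair. Remove those values from Hank, Bob, Ivy.
So Hank = Sat.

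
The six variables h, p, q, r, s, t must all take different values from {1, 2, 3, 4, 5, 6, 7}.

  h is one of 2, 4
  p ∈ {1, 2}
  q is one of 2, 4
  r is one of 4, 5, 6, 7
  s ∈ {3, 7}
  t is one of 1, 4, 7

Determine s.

h and q share exactly the 2 values {2, 4}; by pigeonhole those values go to them, so strike 2, 4 from p, r, t.
p must be 1 (only option left). Strike 1 from t.
That leaves t = 7. Remove 7 from r, s.
So s = 3.

3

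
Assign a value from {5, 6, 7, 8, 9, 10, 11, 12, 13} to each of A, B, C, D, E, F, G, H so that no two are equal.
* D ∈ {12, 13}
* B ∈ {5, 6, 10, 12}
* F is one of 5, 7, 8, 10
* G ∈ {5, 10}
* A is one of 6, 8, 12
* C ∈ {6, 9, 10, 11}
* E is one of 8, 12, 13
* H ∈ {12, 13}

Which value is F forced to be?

7

The 2 variables D and H are confined to {12, 13}, which locks those values in; drop them from A, B, E.
E's domain is down to {8}, so E = 8. So A, F can't be 8.
A must be 6 (only option left). Remove 6 from B, C.
B and G between them cover only {5, 10} — a naked pair. Remove those values from C, F.
So F = 7.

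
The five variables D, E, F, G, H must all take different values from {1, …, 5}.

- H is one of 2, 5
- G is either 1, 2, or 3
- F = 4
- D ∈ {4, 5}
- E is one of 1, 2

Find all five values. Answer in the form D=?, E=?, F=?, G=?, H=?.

F's domain is down to {4}, so F = 4. So D can't be 4.
D's domain is down to {5}, so D = 5. Strike 5 from H.
H has just one choice, so H = 2. Strike 2 from E, G.
E has just one choice, so E = 1. Remove 1 from G.
G has just one choice, so G = 3.

D=5, E=1, F=4, G=3, H=2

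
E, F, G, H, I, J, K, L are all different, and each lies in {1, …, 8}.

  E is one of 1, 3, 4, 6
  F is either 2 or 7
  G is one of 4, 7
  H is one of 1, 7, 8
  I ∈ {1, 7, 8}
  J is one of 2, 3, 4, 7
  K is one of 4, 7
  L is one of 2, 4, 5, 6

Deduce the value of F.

2

The 8 variables together cover exactly {1, 2, 3, 4, 5, 6, 7, 8} — 8 values for 8 variables — and 5 appears only in L's list, so L = 5.
Among the 7 still-open variables, 6 fits only E (and all 7 values in {1, 2, 3, 4, 6, 7, 8} must be used), so E = 6.
The 6 still-open variables draw from only 6 values {1, 2, 3, 4, 7, 8}, so each is used; only J can be 3, hence J = 3.
The 5 still-open variables draw from only 5 values {1, 2, 4, 7, 8}, so each is used; only F can be 2, hence F = 2.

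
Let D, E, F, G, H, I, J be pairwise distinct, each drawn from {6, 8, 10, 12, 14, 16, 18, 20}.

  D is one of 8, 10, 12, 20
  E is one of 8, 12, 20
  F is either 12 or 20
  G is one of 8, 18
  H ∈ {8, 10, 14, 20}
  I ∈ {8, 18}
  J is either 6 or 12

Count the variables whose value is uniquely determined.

3

The 7 variables draw from only 7 values {6, 8, 10, 12, 14, 18, 20}, so each is used; only J can be 6, hence J = 6.
Among the 6 still-open variables, 14 fits only H (and all 6 values in {8, 10, 12, 14, 18, 20} must be used), so H = 14.
The 5 still-open variables draw from only 5 values {8, 10, 12, 18, 20}, so each is used; only D can be 10, hence D = 10.
G and I share exactly the 2 values {8, 18}; by pigeonhole those values go to them, so strike 8, 18 from E.
Determined: D=10, H=14, J=6. The other variables each still have more than one consistent value. That makes 3.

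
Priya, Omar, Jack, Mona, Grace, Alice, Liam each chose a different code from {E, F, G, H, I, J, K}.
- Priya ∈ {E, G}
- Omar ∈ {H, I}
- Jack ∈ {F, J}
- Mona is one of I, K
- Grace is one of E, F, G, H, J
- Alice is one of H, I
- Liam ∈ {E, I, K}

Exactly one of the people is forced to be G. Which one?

Priya

Omar and Alice between them cover only {H, I} — a naked pair. Remove those values from Mona, Grace, Liam.
That leaves Mona = K. Remove K from Liam.
Liam's domain is down to {E}, so Liam = E. Remove E from Priya, Grace.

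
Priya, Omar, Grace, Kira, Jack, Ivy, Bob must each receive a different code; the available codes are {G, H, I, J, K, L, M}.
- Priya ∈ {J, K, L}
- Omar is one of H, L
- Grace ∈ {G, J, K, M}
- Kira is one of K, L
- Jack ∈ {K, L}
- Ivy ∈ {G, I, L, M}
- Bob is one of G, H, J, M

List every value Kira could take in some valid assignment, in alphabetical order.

K, L

The 7 variables together cover exactly {G, H, I, J, K, L, M} — 7 values for 7 variables — and I appears only in Ivy's list, so Ivy = I.
The 2 variables Kira and Jack are confined to {K, L}, which locks those values in; drop them from Priya, Omar, Grace.
That leaves Priya = J. Eliminate J elsewhere: Grace, Bob.
Omar must be H (only option left). Eliminate H elsewhere: Bob.
No further eliminations apply; Kira can still be any of K, L.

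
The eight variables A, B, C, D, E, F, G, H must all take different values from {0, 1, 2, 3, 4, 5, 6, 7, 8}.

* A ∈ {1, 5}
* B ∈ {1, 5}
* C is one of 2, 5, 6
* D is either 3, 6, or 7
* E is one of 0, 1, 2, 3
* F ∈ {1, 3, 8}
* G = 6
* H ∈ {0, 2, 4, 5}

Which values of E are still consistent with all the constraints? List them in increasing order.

0, 3

G has just one choice, so G = 6. Eliminate 6 elsewhere: C, D.
A and B between them cover only {1, 5} — a naked pair. Remove those values from C, E, F, H.
C has just one choice, so C = 2. So E, H can't be 2.
No further eliminations apply; E can still be any of 0, 3.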